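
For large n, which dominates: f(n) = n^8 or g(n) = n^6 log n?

f(n) = n^8 grows faster: n^8 / (n^6 log n) = n^2/log n -> infinity.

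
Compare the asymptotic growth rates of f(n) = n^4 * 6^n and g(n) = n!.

g(n) = n! grows faster: by Stirling n! ~ (n/e)^n sqrt(2*pi*n); (n/e)^n eventually dominates n^4 * 6^n.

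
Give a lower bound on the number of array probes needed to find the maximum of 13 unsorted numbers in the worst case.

Adversary: any unprobed cell could hold a value larger than everything seen so far. If fewer than 13 cells are probed, the adversary places the max in an unprobed cell. So all 13 cells must be examined; together with 13-1 comparisons this is tight.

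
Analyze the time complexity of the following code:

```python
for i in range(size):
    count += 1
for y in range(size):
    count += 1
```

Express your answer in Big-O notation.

Time complexity: O(n).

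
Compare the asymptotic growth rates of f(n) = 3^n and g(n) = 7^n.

g(n) = 7^n grows faster: (7/3)^n -> infinity since 7/3 > 1.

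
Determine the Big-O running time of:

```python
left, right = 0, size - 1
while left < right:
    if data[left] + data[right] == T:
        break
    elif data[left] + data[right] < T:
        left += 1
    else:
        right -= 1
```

Time complexity: O(n).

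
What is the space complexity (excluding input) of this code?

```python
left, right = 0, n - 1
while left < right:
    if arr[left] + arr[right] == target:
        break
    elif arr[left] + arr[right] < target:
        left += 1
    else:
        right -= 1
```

Space complexity: O(1).
Only a constant amount of auxiliary storage is used; nothing grows with n.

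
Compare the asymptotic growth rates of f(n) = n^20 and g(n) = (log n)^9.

f(n) = n^20 grows faster: any positive polynomial dominates any polylog.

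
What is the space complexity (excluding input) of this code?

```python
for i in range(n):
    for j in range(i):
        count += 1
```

Space complexity: O(1).
Only a constant amount of auxiliary storage is used; nothing grows with n.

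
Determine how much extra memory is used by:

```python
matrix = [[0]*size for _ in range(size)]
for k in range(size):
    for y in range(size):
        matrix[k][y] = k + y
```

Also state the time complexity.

Space complexity: O(n^2).
A 2D structure of size n x n is allocated.
Time complexity: O(n^2).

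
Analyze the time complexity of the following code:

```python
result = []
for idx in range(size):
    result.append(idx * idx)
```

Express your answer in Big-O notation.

Time complexity: O(n).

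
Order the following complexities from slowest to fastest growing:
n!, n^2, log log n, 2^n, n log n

Ordered by growth rate: log log n < n log n < n^2 < 2^n < n!.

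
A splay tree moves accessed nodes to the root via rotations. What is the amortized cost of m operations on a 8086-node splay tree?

Using a potential function Phi = sum of log(size of subtree) for each node, each splay operation has amortized cost O(log n) where n = 8086. Bad individual operations (O(n)) are offset by decreased potential.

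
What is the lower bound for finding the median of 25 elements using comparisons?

To find the median of 25 elements, every element must be compared at least once, so the lower bound is Omega(n). The BFPRT algorithm achieves O(n), making this tight.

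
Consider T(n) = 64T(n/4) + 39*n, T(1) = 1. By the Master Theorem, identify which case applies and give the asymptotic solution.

a=64, b=4, f(n)=39*n.
log_4(64) = 3 > 1.
Since f(n) = O(n^1) is polynomially smaller than n^3, Case 1 applies.
T(n) = Theta(n^3).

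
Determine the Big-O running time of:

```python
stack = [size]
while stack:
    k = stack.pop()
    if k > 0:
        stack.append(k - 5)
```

Time complexity: O(n).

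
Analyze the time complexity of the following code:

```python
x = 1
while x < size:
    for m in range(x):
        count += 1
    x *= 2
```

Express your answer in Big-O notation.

Time complexity: O(n).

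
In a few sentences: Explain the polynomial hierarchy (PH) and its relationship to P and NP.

The polynomial hierarchy is a tower of complexity classes: Sigma_0^P = Pi_0^P = P, Sigma_1^P = NP, Pi_1^P = co-NP, and Sigma_{k+1}^P = NP^{Sigma_k^P}. PH is contained in PSPACE. If any level collapses (Sigma_k = Pi_k), the entire hierarchy collapses to that level.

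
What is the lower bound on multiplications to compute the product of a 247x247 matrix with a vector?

A 247x247 matrix-vector product has 247 inner products of length 247. Output depends on all 247^2 = 61009 matrix entries. At least 61009 multiplications needed.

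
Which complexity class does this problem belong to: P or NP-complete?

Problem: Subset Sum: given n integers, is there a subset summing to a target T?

This problem is NP-complete: one of Karp's 21 NP-complete problems.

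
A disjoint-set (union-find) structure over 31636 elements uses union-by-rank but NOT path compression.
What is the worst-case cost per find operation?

Union-by-rank alone keeps every tree's height <= log_2(31636) ~= 14.9. Each find traverses from a node to its root, costing O(height) = O(log n). Without path compression this bound is tight.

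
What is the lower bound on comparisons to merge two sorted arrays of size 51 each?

To merge two sorted arrays of size 51, we need at least 101 comparisons in the worst case. An adversary can force every element to be compared.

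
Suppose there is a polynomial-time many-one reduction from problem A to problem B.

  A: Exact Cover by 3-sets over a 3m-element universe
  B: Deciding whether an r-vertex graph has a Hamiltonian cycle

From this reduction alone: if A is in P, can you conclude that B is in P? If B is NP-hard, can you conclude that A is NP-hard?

A poly-time reduction A <=_p B transfers tractability DOWN (B easy => A easy) and hardness UP (A hard => B hard), not the reverse.
From A in P, the reduction alone does NOT give B in P: any problem in P trivially reduces to SAT, yet SAT is not known to be in P.
From B NP-hard, the reduction alone does NOT give A NP-hard: again, easy problems reduce to hard ones.
(Here in fact A is NP-complete and B is NP-complete.)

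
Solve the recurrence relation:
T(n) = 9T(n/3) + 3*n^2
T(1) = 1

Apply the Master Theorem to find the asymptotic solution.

a=9, b=3, f(n)=3*n^2. log_3(9) = 2. Case 2: T(n) = O(n^2 log n).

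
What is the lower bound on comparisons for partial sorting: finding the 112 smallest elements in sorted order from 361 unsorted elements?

Finding 112 smallest of 361 in sorted order: Omega(361) to identify the 112 smallest, plus Omega(112 log 112) to sort them. Total: Omega(n + k log k).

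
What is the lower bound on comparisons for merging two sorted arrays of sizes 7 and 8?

Adversary argument: with sizes 7 and 8 (differing by at most 1), interleave the two arrays so that every consecutive pair in the output comes from different inputs. Then each of the 14 adjacent output pairs must be directly compared, or the algorithm cannot determine their relative order. So 14 comparisons are necessary; standard merge achieves this.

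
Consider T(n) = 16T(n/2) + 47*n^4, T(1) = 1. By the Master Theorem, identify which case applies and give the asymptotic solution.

a=16, b=2, f(n)=47*n^4.
log_2(16) = 4, so n^(log_b(a)) = n^4.
f(n) = Theta(n^4), so Case 2 applies.
T(n) = Theta(n^4 log n).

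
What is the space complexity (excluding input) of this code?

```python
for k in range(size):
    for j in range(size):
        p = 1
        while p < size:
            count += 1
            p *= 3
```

Space complexity: O(1).
Only a constant amount of auxiliary storage is used; nothing grows with n.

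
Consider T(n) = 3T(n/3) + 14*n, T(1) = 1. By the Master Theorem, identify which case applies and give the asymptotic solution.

a=3, b=3, f(n)=14*n.
log_3(3) = 1, so n^(log_b(a)) = n.
f(n) = Theta(n), so Case 2 applies.
T(n) = Theta(n log n).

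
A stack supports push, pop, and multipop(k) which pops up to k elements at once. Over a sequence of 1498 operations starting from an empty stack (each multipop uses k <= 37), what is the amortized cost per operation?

Each element is pushed exactly once and popped at most once (whether by pop or as part of a multipop). So the total number of individual pops over the whole sequence is at most the number of pushes, which is at most 1498. Total work <= 2 * 1498, hence O(1) amortized per operation.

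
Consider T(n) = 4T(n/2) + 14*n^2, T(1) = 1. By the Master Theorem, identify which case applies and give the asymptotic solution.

a=4, b=2, f(n)=14*n^2.
log_2(4) = 2, so n^(log_b(a)) = n^2.
f(n) = Theta(n^2), so Case 2 applies.
T(n) = Theta(n^2 log n).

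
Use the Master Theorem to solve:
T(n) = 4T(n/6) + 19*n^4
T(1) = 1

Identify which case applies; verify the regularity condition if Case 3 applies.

a=4, b=6, f(n)=19*n^4.
log_6(4) = 0.7737 < 4.
f(n) = Omega(n^(0.7737+epsilon)) for some epsilon > 0, so Case 3 is the candidate.
Regularity: a*f(n/b) = 4*19*(n/6)^4 = (4/1296)*19*n^4 <= c*f(n) with c = 4/1296 < 1. Satisfied.
Case 3: T(n) = Theta(n^4).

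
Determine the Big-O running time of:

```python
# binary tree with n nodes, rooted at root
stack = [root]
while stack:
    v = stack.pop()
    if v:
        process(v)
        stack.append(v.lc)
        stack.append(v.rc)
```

Time complexity: O(n).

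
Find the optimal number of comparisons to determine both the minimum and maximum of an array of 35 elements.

Naive approach: 68 comparisons (34 for max + 34 for min).
Optimal: Compare elements in pairs first (floor(n/2) = 17 comparisons), then find max among winners and min among losers (17 comparisons each).
Total: ceil(3n/2) - 2 = 51 comparisons. An adversary argument shows this is also a lower bound.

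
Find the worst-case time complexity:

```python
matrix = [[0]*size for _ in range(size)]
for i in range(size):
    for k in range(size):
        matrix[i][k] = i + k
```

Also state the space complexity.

Time complexity: O(n^2).
Space complexity: O(n^2).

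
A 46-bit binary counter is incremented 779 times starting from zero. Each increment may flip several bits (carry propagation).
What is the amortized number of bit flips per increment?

Bit i flips on every 2^i-th increment, so over 779 increments bit i flips floor(779/2^i) times. Summing over i: total flips < 2 * 779. Amortized: < 2 = O(1) per increment.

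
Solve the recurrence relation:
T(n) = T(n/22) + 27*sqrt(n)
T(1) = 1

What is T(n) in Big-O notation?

Each level contributes sqrt(n/22^k). Geometric series with ratio 1/sqrt(22) < 1 sums to O(sqrt(n)).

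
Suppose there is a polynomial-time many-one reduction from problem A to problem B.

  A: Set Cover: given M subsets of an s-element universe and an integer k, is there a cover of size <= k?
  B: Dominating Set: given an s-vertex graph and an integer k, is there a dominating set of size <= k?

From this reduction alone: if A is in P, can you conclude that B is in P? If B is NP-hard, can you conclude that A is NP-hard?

A poly-time reduction A <=_p B transfers tractability DOWN (B easy => A easy) and hardness UP (A hard => B hard), not the reverse.
From A in P, the reduction alone does NOT give B in P: any problem in P trivially reduces to SAT, yet SAT is not known to be in P.
From B NP-hard, the reduction alone does NOT give A NP-hard: again, easy problems reduce to hard ones.
(Here in fact A is NP-complete and B is NP-complete.)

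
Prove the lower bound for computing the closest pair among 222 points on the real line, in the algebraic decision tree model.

Reduction from element distinctness: given 222 reals, the closest-pair distance is 0 iff two are equal. Element distinctness has an Omega(n log n) lower bound in the algebraic decision tree model (Ben-Or). Therefore closest pair on a line also requires Omega(n log n). Sorting then a linear scan achieves this.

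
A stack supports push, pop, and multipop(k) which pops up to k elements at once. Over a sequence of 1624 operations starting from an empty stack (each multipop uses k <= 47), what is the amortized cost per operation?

Each element is pushed exactly once and popped at most once (whether by pop or as part of a multipop). So the total number of individual pops over the whole sequence is at most the number of pushes, which is at most 1624. Total work <= 2 * 1624, hence O(1) amortized per operation.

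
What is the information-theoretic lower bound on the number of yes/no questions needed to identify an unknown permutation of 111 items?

There are 111! = 1762952551090244663872161047107075788761409536026565516041574063347346955087248316436555574598462315773196047662837978913145847497199871623320096254145331200000000000000000000000000 permutations. Each yes/no question gives at most 1 bit, so at least ceil(log_2(1762952551090244663872161047107075788761409536026565516041574063347346955087248316436555574598462315773196047662837978913145847497199871623320096254145331200000000000000000000000000)) = 599 questions are needed.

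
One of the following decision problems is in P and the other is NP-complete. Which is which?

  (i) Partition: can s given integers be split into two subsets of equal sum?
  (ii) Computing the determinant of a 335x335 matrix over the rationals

(i) is NP-complete: Subset Sum reduces to it (one of Karp's 21 NP-complete problems).
(ii) is P: Gaussian elimination runs in O(n^3).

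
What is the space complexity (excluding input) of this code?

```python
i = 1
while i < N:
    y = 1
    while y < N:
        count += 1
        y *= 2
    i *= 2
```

Space complexity: O(1).
Only a constant amount of auxiliary storage is used; nothing grows with n.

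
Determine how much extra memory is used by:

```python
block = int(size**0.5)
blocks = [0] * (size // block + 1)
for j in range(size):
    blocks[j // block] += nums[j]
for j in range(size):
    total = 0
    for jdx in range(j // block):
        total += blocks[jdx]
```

Space complexity: O(sqrt(n)).
Storage scales with sqrt(n).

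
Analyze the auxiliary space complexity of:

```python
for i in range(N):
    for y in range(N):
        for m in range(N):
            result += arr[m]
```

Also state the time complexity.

Space complexity: O(1).
Only a constant amount of auxiliary storage is used; nothing grows with n.
Time complexity: O(n^3).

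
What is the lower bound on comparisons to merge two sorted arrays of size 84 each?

To merge two sorted arrays of size 84, we need at least 167 comparisons in the worst case. An adversary can force every element to be compared.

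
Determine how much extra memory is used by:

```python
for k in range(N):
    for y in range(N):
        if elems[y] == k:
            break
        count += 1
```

Space complexity: O(1).
Only a constant amount of auxiliary storage is used; nothing grows with n.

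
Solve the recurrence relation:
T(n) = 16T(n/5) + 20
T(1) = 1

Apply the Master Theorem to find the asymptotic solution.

a=16, b=5, f(n)=20. log_5(16) = 1.723. Case 1 of Master Theorem: T(n) = O(n^1.723).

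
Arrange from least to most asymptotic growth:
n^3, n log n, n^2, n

Ordered by growth rate: n < n log n < n^2 < n^3.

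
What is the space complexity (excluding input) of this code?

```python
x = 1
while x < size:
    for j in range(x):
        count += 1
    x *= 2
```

Space complexity: O(1).
Only a constant amount of auxiliary storage is used; nothing grows with n.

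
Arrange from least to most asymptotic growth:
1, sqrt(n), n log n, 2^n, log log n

Ordered by growth rate: 1 < log log n < sqrt(n) < n log n < 2^n.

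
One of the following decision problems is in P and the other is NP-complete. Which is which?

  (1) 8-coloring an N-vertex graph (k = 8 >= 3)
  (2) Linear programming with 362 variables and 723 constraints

(1) is NP-complete: graph k-coloring for k>=3 is NP-complete by reduction from 3-SAT.
(2) is P: the ellipsoid and interior-point methods run in polynomial time.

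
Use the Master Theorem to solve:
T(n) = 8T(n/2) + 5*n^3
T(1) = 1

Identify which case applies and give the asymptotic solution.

a=8, b=2, f(n)=5*n^3.
log_2(8) = 3, so n^(log_b(a)) = n^3.
f(n) = Theta(n^3), so Case 2 applies.
T(n) = Theta(n^3 log n).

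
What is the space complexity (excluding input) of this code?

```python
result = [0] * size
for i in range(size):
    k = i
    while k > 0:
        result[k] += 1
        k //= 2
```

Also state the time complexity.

Space complexity: O(n).
Auxiliary storage grows linearly with the input size n in the worst case.
Time complexity: O(n log n).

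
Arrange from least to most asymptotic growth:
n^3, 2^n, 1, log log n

Ordered by growth rate: 1 < log log n < n^3 < 2^n.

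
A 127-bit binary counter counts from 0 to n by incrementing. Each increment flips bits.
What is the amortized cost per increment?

Bit i flips every 2^i increments. Total flips over n increments: sum_{i=0}^{127} n/2^i < 2n. Amortized cost: 2n/n = O(1).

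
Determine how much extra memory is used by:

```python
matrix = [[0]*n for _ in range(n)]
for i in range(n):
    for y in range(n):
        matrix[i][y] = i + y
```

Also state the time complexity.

Space complexity: O(n^2).
A 2D structure of size n x n is allocated.
Time complexity: O(n^2).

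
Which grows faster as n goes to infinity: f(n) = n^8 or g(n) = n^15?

g(n) = n^15 grows faster: n^15/n^8 = n^7 -> infinity.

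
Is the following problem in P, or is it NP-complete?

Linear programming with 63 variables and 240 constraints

This problem is in P: the ellipsoid and interior-point methods run in polynomial time.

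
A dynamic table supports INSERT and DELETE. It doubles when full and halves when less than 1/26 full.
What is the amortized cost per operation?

Using potential function Phi = |2*num_items - table_size| when load > 1/2, and Phi = table_size/2 - num_items otherwise. The gap of 1/26 vs 1/2 for shrinking prevents thrashing. Both insert and delete have O(1) amortized cost.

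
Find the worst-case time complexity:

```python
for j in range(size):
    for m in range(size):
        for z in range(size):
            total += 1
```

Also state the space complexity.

Time complexity: O(n^3).
Space complexity: O(1).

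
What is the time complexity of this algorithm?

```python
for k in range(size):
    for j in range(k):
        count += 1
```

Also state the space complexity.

Time complexity: O(n^2).
Space complexity: O(1).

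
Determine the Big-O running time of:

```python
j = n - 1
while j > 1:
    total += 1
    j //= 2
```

Time complexity: O(log n).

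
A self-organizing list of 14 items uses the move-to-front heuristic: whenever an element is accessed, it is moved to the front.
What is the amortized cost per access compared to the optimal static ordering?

With potential Phi = number of inversions between the MTF list and the optimal static list (at most C(14,2)), each access has amortized cost at most 2 * (cost under optimal static ordering). This is the move-to-front 2-competitiveness result.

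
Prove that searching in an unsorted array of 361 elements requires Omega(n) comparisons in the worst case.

An adversary can always place the target in the last position checked. Until all 361 positions are examined, the target might be in any unchecked position. Therefore 361 comparisons are necessary.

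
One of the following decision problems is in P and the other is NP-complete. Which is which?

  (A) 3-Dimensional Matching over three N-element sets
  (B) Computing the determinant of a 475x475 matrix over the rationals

(A) is NP-complete: one of Karp's 21 NP-complete problems.
(B) is P: Gaussian elimination runs in O(n^3).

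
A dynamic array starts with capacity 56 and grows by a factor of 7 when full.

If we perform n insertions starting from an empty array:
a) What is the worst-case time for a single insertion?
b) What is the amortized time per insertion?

(a) Worst-case single insertion: O(n) -- when the array is full at capacity c, the resize copies all c elements, and c can be Theta(n).
(b) Resizes happen at sizes 56, 392, 2744, ... Total copy cost for n insertions: 56 + 392 + ... = O(n) (geometric series with ratio 1/7). Amortized cost per insertion: O(n)/n = O(1).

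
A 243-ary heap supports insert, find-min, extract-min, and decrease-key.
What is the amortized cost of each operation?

The 243-ary heap has height O(log_243 n). Insert sifts up: O(log_243 n). Find-min reads the root: O(1). Extract-min sifts down comparing 243 children per level: O(243 * log_243 n). Decrease-key sifts up: O(log_243 n).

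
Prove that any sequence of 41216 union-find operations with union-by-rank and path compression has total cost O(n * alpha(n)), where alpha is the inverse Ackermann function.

Using Tarjan's analysis with rank-based potential function. Union-by-rank keeps tree height O(log n). Path compression flattens paths during find. For n = 41216 operations, total cost is O(n * alpha(n)), effectively O(n) since alpha grows incredibly slowly.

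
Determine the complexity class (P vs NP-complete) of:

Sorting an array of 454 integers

This problem is in P: merge sort runs in O(n log n).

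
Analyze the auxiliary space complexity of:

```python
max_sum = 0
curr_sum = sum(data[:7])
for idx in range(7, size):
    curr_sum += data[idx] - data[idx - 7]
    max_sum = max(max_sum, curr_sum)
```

Space complexity: O(1).
Only a constant amount of auxiliary storage is used; nothing grows with n.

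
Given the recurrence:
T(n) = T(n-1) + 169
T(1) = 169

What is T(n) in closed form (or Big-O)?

Unrolling: T(n) = T(n-1) + 169 = T(n-2) + 2*169 = ... = T(1) + (n-1)*169 = 169 + (n-1)*169 = 169n.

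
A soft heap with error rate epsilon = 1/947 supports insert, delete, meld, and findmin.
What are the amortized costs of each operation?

Soft heaps (Chazelle) allow up to an epsilon = 1/947 fraction of elements to have corrupted (raised) keys. Insert is O(log(1/epsilon)) = O(log 947) amortized -- the structure maintains heap-ordered binary trees of rank bounded by O(log(1/epsilon)). Meld concatenates root lists: O(1) amortized. Delete and findmin are O(1) amortized.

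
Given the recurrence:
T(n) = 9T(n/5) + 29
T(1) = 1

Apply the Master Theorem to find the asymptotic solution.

a=9, b=5, f(n)=29. log_5(9) = 1.365. Case 1 of Master Theorem: T(n) = O(n^1.365).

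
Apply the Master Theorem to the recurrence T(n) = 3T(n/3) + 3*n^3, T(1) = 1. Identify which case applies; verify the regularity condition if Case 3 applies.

a=3, b=3, f(n)=3*n^3.
log_3(3) = 1 < 3.
f(n) = Omega(n^(1+epsilon)) for some epsilon > 0, so Case 3 is the candidate.
Regularity: a*f(n/b) = 3*3*(n/3)^3 = (3/27)*3*n^3 <= c*f(n) with c = 3/27 < 1. Satisfied.
Case 3: T(n) = Theta(n^3).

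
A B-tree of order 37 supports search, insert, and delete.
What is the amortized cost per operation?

B-tree of order 37 has height O(log_37 n). Each operation traverses the tree height. Splits during insert and merges during delete are O(1) each and occur at most once per level. Total cost per operation: O(log_37 n).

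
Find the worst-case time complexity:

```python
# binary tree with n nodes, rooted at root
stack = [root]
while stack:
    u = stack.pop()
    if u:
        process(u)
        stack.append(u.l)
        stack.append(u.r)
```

Time complexity: O(n).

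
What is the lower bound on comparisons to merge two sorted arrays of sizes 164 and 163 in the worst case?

Adversary: with |164 - 163| <= 1 the inputs can be fully interleaved so that every adjacent pair in the merged output comes from different arrays. Then each of the 326 adjacent pairs must be directly compared, or the algorithm cannot determine their relative order. Standard merge meets this bound.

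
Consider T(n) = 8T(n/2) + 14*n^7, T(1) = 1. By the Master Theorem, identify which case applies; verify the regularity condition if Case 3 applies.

a=8, b=2, f(n)=14*n^7.
log_2(8) = 3 < 7.
f(n) = Omega(n^(3+epsilon)) for some epsilon > 0, so Case 3 is the candidate.
Regularity: a*f(n/b) = 8*14*(n/2)^7 = (8/128)*14*n^7 <= c*f(n) with c = 8/128 < 1. Satisfied.
Case 3: T(n) = Theta(n^7).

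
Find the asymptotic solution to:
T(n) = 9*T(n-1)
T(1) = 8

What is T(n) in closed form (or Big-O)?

Each step multiplies by 9. T(n) = T(1)*9^(n-1) = 8*9^(n-1).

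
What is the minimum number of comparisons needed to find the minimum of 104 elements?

Finding the minimum requires 103 comparisons, identical reasoning to finding the maximum. Each comparison eliminates one candidate.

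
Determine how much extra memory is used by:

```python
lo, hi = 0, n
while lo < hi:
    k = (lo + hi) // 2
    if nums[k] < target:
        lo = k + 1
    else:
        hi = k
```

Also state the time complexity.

Space complexity: O(1).
Only a constant amount of auxiliary storage is used; nothing grows with n.
Time complexity: O(log n).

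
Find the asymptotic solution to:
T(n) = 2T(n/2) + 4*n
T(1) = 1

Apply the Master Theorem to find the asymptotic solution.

a=2, b=2, f(n)=4*n. log_2(2) = 1. Case 2: T(n) = O(n log n).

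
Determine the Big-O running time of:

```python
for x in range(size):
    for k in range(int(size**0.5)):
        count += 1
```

Time complexity: O(n * sqrt(n)).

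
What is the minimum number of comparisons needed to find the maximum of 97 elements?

Finding the maximum requires 96 comparisons. Each comparison eliminates exactly one candidate. With 97 candidates, we need 96 eliminations.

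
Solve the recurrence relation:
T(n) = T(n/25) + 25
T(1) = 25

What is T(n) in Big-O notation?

Each step divides n by 25 and adds 25. After log_25(n) steps, T(n) = O(log n).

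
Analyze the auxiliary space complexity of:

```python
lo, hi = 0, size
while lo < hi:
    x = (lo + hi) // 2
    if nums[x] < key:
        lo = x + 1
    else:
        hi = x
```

Space complexity: O(1).
Only a constant amount of auxiliary storage is used; nothing grows with n.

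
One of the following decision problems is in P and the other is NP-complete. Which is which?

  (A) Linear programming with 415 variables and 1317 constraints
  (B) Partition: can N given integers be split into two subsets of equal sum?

(A) is P: the ellipsoid and interior-point methods run in polynomial time.
(B) is NP-complete: Subset Sum reduces to it (one of Karp's 21 NP-complete problems).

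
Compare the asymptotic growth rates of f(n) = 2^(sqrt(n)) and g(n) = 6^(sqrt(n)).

g(n) = 6^(sqrt(n)) grows faster: ratio is (6/2)^(sqrt(n)) -> infinity since 6/2 > 1.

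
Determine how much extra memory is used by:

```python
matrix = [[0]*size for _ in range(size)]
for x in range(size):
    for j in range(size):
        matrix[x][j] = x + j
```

Space complexity: O(n^2).
A 2D structure of size n x n is allocated.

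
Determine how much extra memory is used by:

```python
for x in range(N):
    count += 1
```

Space complexity: O(1).
Only a constant amount of auxiliary storage is used; nothing grows with n.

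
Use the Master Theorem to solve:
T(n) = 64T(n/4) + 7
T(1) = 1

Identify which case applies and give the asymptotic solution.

a=64, b=4, f(n)=7.
log_4(64) = 3 > 0.
Since f(n) = O(n^0) is polynomially smaller than n^3, Case 1 applies.
T(n) = Theta(n^3).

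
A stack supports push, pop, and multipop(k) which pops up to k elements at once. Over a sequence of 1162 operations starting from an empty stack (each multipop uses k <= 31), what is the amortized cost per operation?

Each element is pushed exactly once and popped at most once (whether by pop or as part of a multipop). So the total number of individual pops over the whole sequence is at most the number of pushes, which is at most 1162. Total work <= 2 * 1162, hence O(1) amortized per operation.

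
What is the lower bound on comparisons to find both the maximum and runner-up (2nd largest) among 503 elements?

Lower bound: finding the max needs 503-1 comparisons. By an adversary weight-doubling argument, the maximum element must personally win at least ceil(log_2(503)) = 9 comparisons in any correct algorithm. The 2nd largest is among those 9 direct losers, and distinguishing it requires 9-1 more comparisons. Total >= 503-1 + 9-1 = 510. A balanced tournament achieves this bound exactly.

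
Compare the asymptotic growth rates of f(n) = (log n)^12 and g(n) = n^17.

g(n) = n^17 grows faster: any positive polynomial dominates any polylog.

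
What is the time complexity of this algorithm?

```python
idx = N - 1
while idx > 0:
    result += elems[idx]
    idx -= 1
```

Time complexity: O(n).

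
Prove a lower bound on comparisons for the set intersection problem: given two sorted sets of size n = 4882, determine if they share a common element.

For two sorted arrays of size n = 4882, any correct algorithm must examine Omega(n) elements. If fewer are examined, an adversary places a common element in an unexamined gap. A merge-based scan achieves O(n), so the bound is tight.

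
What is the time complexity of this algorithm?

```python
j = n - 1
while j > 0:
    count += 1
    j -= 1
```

Time complexity: O(n).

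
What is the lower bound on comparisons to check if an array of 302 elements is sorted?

To verify 302 elements are sorted, we must compare each consecutive pair. Skipping any pair allows an adversary to swap them. Therefore 301 comparisons are necessary and sufficient.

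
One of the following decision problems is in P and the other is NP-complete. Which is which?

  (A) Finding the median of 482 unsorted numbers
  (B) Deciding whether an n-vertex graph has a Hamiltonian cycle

(A) is P: linear-time selection (median-of-medians) runs in O(n).
(B) is NP-complete: one of Karp's 21 NP-complete problems.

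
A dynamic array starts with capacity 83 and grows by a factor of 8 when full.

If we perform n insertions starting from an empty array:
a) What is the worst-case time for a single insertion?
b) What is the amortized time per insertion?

(a) Worst-case single insertion: O(n) -- when the array is full at capacity c, the resize copies all c elements, and c can be Theta(n).
(b) Resizes happen at sizes 83, 664, 5312, ... Total copy cost for n insertions: 83 + 664 + ... = O(n) (geometric series with ratio 1/8). Amortized cost per insertion: O(n)/n = O(1).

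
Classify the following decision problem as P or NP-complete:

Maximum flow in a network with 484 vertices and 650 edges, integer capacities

This problem is in P: Edmonds-Karp / push-relabel run in polynomial time.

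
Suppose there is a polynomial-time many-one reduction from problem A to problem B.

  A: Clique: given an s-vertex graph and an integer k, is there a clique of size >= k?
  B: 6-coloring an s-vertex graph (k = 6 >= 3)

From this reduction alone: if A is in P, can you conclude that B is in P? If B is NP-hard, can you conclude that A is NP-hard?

A poly-time reduction A <=_p B transfers tractability DOWN (B easy => A easy) and hardness UP (A hard => B hard), not the reverse.
From A in P, the reduction alone does NOT give B in P: any problem in P trivially reduces to SAT, yet SAT is not known to be in P.
From B NP-hard, the reduction alone does NOT give A NP-hard: again, easy problems reduce to hard ones.
(Here in fact A is NP-complete and B is NP-complete.)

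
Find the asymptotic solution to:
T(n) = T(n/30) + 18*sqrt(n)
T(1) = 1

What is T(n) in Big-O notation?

Each level contributes sqrt(n/30^k). Geometric series with ratio 1/sqrt(30) < 1 sums to O(sqrt(n)).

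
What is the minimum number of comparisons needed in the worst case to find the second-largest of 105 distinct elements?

Lower bound: finding the max needs 105-1 comparisons. By the adversary weight-doubling argument, the max must personally win >= ceil(log_2(105)) = 7 comparisons; the 2nd-largest is among those 7 losers, needing 7-1 more comparisons. Total >= 105-1 + 7-1 = 110. A balanced knockout tournament achieves this.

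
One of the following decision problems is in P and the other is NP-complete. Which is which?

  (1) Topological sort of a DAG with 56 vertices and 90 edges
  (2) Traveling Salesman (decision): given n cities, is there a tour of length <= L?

(1) is P: DFS-based topological sort runs in O(V+E).
(2) is NP-complete: reduces from Hamiltonian Cycle.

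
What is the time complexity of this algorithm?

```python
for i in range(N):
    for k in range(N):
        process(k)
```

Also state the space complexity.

Time complexity: O(n^2).
Space complexity: O(1).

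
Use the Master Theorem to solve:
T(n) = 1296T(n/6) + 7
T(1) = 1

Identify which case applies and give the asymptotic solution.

a=1296, b=6, f(n)=7.
log_6(1296) = 4 > 0.
Since f(n) = O(n^0) is polynomially smaller than n^4, Case 1 applies.
T(n) = Theta(n^4).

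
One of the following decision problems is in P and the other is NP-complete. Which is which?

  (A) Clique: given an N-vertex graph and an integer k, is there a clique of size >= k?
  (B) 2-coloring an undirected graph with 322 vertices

(A) is NP-complete: complement of Independent Set / Vertex Cover (with k part of the input).
(B) is P: 2-coloring is bipartiteness testing via BFS, O(V+E).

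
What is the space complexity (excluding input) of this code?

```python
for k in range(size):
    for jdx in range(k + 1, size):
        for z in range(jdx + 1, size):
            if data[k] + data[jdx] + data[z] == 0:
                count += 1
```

Space complexity: O(1).
Only a constant amount of auxiliary storage is used; nothing grows with n.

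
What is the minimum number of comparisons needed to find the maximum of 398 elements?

Finding the maximum requires 397 comparisons. Each comparison eliminates exactly one candidate. With 398 candidates, we need 397 eliminations.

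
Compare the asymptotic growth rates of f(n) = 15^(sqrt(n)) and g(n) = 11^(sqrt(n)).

f(n) = 15^(sqrt(n)) grows faster: ratio is (15/11)^(sqrt(n)) -> infinity since 15/11 > 1.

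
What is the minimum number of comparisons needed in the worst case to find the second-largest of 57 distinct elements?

Lower bound: finding the max needs 57-1 comparisons. By the adversary weight-doubling argument, the max must personally win >= ceil(log_2(57)) = 6 comparisons; the 2nd-largest is among those 6 losers, needing 6-1 more comparisons. Total >= 57-1 + 6-1 = 61. A balanced knockout tournament achieves this.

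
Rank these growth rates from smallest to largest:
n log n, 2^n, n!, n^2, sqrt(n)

Ordered by growth rate: sqrt(n) < n log n < n^2 < 2^n < n!.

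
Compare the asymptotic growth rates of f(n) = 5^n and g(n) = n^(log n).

f(n) = 5^n grows faster: take logs: log(n^(log n)) = (log n)^2, log(5^n) = n log 5; n dominates (log n)^2.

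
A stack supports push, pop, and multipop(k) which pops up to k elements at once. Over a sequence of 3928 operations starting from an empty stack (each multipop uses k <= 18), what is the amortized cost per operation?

Each element is pushed exactly once and popped at most once (whether by pop or as part of a multipop). So the total number of individual pops over the whole sequence is at most the number of pushes, which is at most 3928. Total work <= 2 * 3928, hence O(1) amortized per operation.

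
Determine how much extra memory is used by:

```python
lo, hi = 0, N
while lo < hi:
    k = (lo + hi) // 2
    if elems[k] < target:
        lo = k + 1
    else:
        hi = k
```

Space complexity: O(1).
Only a constant amount of auxiliary storage is used; nothing grows with n.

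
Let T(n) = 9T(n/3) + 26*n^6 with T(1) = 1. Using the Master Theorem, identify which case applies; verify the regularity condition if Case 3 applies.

a=9, b=3, f(n)=26*n^6.
log_3(9) = 2 < 6.
f(n) = Omega(n^(2+epsilon)) for some epsilon > 0, so Case 3 is the candidate.
Regularity: a*f(n/b) = 9*26*(n/3)^6 = (9/729)*26*n^6 <= c*f(n) with c = 9/729 < 1. Satisfied.
Case 3: T(n) = Theta(n^6).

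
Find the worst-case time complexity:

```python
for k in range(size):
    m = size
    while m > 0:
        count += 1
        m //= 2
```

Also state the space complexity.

Time complexity: O(n log n).
Space complexity: O(1).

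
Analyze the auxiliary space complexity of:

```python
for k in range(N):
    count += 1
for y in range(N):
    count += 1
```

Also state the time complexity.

Space complexity: O(1).
Only a constant amount of auxiliary storage is used; nothing grows with n.
Time complexity: O(n).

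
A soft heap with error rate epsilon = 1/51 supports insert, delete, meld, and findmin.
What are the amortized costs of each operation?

Soft heaps (Chazelle) allow up to an epsilon = 1/51 fraction of elements to have corrupted (raised) keys. Insert is O(log(1/epsilon)) = O(log 51) amortized -- the structure maintains heap-ordered binary trees of rank bounded by O(log(1/epsilon)). Meld concatenates root lists: O(1) amortized. Delete and findmin are O(1) amortized.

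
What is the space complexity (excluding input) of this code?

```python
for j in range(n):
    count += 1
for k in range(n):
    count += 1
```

Space complexity: O(1).
Only a constant amount of auxiliary storage is used; nothing grows with n.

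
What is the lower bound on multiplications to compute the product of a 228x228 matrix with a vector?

A 228x228 matrix-vector product has 228 inner products of length 228. Output depends on all 228^2 = 51984 matrix entries. At least 51984 multiplications needed.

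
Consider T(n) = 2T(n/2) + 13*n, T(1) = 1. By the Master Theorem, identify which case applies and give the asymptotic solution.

a=2, b=2, f(n)=13*n.
log_2(2) = 1, so n^(log_b(a)) = n.
f(n) = Theta(n), so Case 2 applies.
T(n) = Theta(n log n).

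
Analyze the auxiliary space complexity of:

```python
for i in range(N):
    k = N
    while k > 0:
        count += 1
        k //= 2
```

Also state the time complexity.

Space complexity: O(1).
Only a constant amount of auxiliary storage is used; nothing grows with n.
Time complexity: O(n log n).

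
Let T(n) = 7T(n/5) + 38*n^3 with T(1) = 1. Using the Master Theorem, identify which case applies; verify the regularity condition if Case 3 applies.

a=7, b=5, f(n)=38*n^3.
log_5(7) = 1.209 < 3.
f(n) = Omega(n^(1.209+epsilon)) for some epsilon > 0, so Case 3 is the candidate.
Regularity: a*f(n/b) = 7*38*(n/5)^3 = (7/125)*38*n^3 <= c*f(n) with c = 7/125 < 1. Satisfied.
Case 3: T(n) = Theta(n^3).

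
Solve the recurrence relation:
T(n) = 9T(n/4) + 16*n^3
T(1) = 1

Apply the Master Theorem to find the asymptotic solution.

a=9, b=4, f(n)=16*n^3. log_4(9) = 1.585 < 3. Case 3: T(n) = O(n^3).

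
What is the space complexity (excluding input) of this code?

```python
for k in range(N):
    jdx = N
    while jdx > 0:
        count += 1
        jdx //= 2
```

Space complexity: O(1).
Only a constant amount of auxiliary storage is used; nothing grows with n.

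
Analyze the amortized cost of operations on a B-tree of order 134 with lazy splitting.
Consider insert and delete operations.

In a B-tree of order 134, a node splits when it has 134 keys. With lazy splitting, we use potential Phi = number of full nodes + number of near-empty nodes. Each split costs O(1) but reduces potential. Between splits, at least 67 insertions must occur in that node. Amortized structural cost is O(1) per operation, plus O(log_134 n) traversal.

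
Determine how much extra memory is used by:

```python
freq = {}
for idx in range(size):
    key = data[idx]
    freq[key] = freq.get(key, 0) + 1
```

Space complexity: O(n).
Auxiliary storage grows linearly with the input size n in the worst case.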